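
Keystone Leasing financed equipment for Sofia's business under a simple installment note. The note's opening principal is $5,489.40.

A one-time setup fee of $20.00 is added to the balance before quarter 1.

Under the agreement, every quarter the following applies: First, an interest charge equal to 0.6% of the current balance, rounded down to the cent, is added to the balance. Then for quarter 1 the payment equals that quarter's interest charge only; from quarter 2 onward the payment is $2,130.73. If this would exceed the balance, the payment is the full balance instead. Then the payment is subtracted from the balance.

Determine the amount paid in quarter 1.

Quarter 1: opening $5,509.40; interest $33.05 → $5,542.45; payment $33.05; balance $5,509.40

$33.05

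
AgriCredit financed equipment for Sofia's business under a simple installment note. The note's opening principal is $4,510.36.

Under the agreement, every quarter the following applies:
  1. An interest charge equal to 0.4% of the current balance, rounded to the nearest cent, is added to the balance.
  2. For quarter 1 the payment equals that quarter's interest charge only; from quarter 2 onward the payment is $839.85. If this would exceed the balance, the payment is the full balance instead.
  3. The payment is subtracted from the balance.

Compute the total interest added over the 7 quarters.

$76.70

Quarter 1: $4,510.36 +$18.04 interest = $4,528.40; pay $18.04 → $4,510.36
Quarter 2: $4,510.36 +$18.04 interest = $4,528.40; pay $839.85 → $3,688.55
Quarter 3: $3,688.55 +$14.75 interest = $3,703.30; pay $839.85 → $2,863.45
Quarter 4: $2,863.45 +$11.45 interest = $2,874.90; pay $839.85 → $2,035.05
Quarter 5: $2,035.05 +$8.14 interest = $2,043.19; pay $839.85 → $1,203.34
Quarter 6: $1,203.34 +$4.81 interest = $1,208.15; pay $839.85 → $368.30
Quarter 7: $368.30 +$1.47 interest = $369.77; pay $369.77 → $0.00
Total interest: $18.04 + $18.04 + $14.75 + $11.45 + $8.14 + $4.81 + $1.47 = $76.70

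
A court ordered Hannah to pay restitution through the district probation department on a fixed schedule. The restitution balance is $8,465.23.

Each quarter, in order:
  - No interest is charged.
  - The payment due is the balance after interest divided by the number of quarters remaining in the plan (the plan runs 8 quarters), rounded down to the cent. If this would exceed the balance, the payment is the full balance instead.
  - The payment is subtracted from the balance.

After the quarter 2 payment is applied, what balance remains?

Quarter 1: $8,465.23 − $1,058.15 → $7,407.08
Quarter 2: $7,407.08 − $1,058.15 → $6,348.93

$6,348.93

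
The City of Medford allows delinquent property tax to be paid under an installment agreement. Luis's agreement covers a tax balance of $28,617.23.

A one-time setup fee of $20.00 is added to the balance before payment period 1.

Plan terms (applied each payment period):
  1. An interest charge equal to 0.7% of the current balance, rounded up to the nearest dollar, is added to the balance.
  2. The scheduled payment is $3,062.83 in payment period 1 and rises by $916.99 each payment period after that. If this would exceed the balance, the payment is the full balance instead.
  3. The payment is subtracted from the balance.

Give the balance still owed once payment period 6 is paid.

$0.00

Payment period 1: opening $28,637.23; interest $201.00 → $28,838.23; payment $3,062.83; balance $25,775.40
Payment period 2: opening $25,775.40; interest $181.00 → $25,956.40; payment $3,979.82; balance $21,976.58
Payment period 3: opening $21,976.58; interest $154.00 → $22,130.58; payment $4,896.81; balance $17,233.77
Payment period 4: opening $17,233.77; interest $121.00 → $17,354.77; payment $5,813.80; balance $11,540.97
Payment period 5: opening $11,540.97; interest $81.00 → $11,621.97; payment $6,730.79; balance $4,891.18
Payment period 6: opening $4,891.18; interest $35.00 → $4,926.18; payment $4,926.18; balance $0.00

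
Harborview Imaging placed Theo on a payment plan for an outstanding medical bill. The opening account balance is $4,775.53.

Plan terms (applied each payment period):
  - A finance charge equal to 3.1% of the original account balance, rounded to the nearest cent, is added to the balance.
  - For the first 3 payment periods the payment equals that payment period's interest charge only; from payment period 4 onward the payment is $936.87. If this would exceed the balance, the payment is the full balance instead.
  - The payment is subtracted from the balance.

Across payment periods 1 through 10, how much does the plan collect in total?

$6,255.93

Payment period 1: $4,775.53 +$148.04 interest = $4,923.57; pay $148.04 → $4,775.53
Payment period 2: $4,775.53 +$148.04 interest = $4,923.57; pay $148.04 → $4,775.53
Payment period 3: $4,775.53 +$148.04 interest = $4,923.57; pay $148.04 → $4,775.53
Payment period 4: $4,775.53 +$148.04 interest = $4,923.57; pay $936.87 → $3,986.70
Payment period 5: $3,986.70 +$148.04 interest = $4,134.74; pay $936.87 → $3,197.87
Payment period 6: $3,197.87 +$148.04 interest = $3,345.91; pay $936.87 → $2,409.04
Payment period 7: $2,409.04 +$148.04 interest = $2,557.08; pay $936.87 → $1,620.21
Payment period 8: $1,620.21 +$148.04 interest = $1,768.25; pay $936.87 → $831.38
Payment period 9: $831.38 +$148.04 interest = $979.42; pay $936.87 → $42.55
Payment period 10: $42.55 +$148.04 interest = $190.59; pay $190.59 → $0.00
Total paid: $6,255.93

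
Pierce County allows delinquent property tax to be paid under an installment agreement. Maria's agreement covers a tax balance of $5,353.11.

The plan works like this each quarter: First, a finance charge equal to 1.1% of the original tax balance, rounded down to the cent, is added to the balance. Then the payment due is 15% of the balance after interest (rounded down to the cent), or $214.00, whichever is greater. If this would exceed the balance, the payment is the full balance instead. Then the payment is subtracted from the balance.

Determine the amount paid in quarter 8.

$300.25

Quarter 1: opening $5,353.11; interest $58.88 → $5,411.99; payment $811.79; balance $4,600.20
Quarter 2: opening $4,600.20; interest $58.88 → $4,659.08; payment $698.86; balance $3,960.22
Quarter 3: opening $3,960.22; interest $58.88 → $4,019.10; payment $602.86; balance $3,416.24
Quarter 4: opening $3,416.24; interest $58.88 → $3,475.12; payment $521.26; balance $2,953.86
Quarter 5: opening $2,953.86; interest $58.88 → $3,012.74; payment $451.91; balance $2,560.83
Quarter 6: opening $2,560.83; interest $58.88 → $2,619.71; payment $392.95; balance $2,226.76
Quarter 7: opening $2,226.76; interest $58.88 → $2,285.64; payment $342.84; balance $1,942.80
Quarter 8: opening $1,942.80; interest $58.88 → $2,001.68; payment $300.25; balance $1,701.43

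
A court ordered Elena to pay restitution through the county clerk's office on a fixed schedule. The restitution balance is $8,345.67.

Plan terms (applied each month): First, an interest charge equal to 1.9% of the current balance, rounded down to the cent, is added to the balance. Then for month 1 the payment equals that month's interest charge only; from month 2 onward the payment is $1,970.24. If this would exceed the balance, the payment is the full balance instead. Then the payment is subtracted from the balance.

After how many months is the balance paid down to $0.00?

# | Opening | Interest | Payment | End bal
1 | $8,345.67 | $158.56 | $158.56 | $8,345.67
2 | $8,345.67 | $158.56 | $1,970.24 | $6,533.99
3 | $6,533.99 | $124.14 | $1,970.24 | $4,687.89
4 | $4,687.89 | $89.06 | $1,970.24 | $2,806.71
5 | $2,806.71 | $53.32 | $1,970.24 | $889.79
6 | $889.79 | $16.90 | $906.69 | $0.00
Balance reaches $0.00 in month 6.

6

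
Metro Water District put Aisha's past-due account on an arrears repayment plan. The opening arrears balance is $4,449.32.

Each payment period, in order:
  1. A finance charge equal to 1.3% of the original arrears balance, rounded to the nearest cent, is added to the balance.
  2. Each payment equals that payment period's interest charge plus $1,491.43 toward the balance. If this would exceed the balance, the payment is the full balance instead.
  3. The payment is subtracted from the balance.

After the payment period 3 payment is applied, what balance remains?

Payment period 1: $4,449.32 +$57.84 interest = $4,507.16; pay $1,549.27 → $2,957.89
Payment period 2: $2,957.89 +$57.84 interest = $3,015.73; pay $1,549.27 → $1,466.46
Payment period 3: $1,466.46 +$57.84 interest = $1,524.30; pay $1,524.30 → $0.00

$0.00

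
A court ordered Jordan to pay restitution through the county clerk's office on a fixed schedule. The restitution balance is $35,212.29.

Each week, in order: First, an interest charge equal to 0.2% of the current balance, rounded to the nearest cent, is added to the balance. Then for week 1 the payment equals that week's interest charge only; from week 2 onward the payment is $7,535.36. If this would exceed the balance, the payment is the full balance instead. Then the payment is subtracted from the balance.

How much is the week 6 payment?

$5,273.37

Week 1: opening $35,212.29; interest $70.42 → $35,282.71; payment $70.42; balance $35,212.29
Week 2: opening $35,212.29; interest $70.42 → $35,282.71; payment $7,535.36; balance $27,747.35
Week 3: opening $27,747.35; interest $55.49 → $27,802.84; payment $7,535.36; balance $20,267.48
Week 4: opening $20,267.48; interest $40.53 → $20,308.01; payment $7,535.36; balance $12,772.65
Week 5: opening $12,772.65; interest $25.55 → $12,798.20; payment $7,535.36; balance $5,262.84
Week 6: opening $5,262.84; interest $10.53 → $5,273.37; payment $5,273.37; balance $0.00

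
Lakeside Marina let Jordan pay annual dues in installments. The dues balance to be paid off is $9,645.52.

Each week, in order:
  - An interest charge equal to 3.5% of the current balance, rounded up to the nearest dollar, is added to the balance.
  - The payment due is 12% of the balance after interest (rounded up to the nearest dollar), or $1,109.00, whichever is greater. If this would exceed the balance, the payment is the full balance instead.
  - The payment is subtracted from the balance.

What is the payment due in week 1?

# | Opening | Interest | Payment | End bal
1 | $9,645.52 | $338.00 | $1,199.00 | $8,784.52

$1,199.00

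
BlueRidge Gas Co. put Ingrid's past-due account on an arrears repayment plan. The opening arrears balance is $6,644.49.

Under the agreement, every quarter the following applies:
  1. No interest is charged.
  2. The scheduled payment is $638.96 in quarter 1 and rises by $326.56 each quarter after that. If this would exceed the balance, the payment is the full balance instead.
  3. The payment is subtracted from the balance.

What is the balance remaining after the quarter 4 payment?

$2,129.29

Quarter 1: opening $6,644.49; payment $638.96; balance $6,005.53
Quarter 2: opening $6,005.53; payment $965.52; balance $5,040.01
Quarter 3: opening $5,040.01; payment $1,292.08; balance $3,747.93
Quarter 4: opening $3,747.93; payment $1,618.64; balance $2,129.29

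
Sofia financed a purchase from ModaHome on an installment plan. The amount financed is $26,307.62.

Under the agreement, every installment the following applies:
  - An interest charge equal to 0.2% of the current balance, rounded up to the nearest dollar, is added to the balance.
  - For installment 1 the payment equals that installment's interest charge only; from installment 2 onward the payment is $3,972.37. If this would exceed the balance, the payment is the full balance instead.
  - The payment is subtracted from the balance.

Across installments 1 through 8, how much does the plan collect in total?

# | Opening | Interest | Payment | End bal
1 | $26,307.62 | $53.00 | $53.00 | $26,307.62
2 | $26,307.62 | $53.00 | $3,972.37 | $22,388.25
3 | $22,388.25 | $45.00 | $3,972.37 | $18,460.88
4 | $18,460.88 | $37.00 | $3,972.37 | $14,525.51
5 | $14,525.51 | $30.00 | $3,972.37 | $10,583.14
6 | $10,583.14 | $22.00 | $3,972.37 | $6,632.77
7 | $6,632.77 | $14.00 | $3,972.37 | $2,674.40
8 | $2,674.40 | $6.00 | $2,680.40 | $0.00
Total paid: $26,567.62

$26,567.62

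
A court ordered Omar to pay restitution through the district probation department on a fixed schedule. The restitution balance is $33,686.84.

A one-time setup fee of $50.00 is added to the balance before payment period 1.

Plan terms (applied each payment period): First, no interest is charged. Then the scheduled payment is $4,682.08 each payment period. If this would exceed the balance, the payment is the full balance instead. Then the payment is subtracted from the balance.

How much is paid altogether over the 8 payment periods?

$33,736.84

Payment period 1: opening $33,736.84; payment $4,682.08; balance $29,054.76
Payment period 2: opening $29,054.76; payment $4,682.08; balance $24,372.68
Payment period 3: opening $24,372.68; payment $4,682.08; balance $19,690.60
Payment period 4: opening $19,690.60; payment $4,682.08; balance $15,008.52
Payment period 5: opening $15,008.52; payment $4,682.08; balance $10,326.44
Payment period 6: opening $10,326.44; payment $4,682.08; balance $5,644.36
Payment period 7: opening $5,644.36; payment $4,682.08; balance $962.28
Payment period 8: opening $962.28; payment $962.28; balance $0.00
Total paid: $33,736.84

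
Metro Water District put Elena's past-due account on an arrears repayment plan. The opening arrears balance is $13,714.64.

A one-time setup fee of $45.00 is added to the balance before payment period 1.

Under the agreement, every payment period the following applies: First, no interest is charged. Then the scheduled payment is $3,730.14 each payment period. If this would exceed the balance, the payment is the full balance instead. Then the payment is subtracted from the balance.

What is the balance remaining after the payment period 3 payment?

$2,569.22

Payment period 1: opening $13,759.64; payment $3,730.14; balance $10,029.50
Payment period 2: opening $10,029.50; payment $3,730.14; balance $6,299.36
Payment period 3: opening $6,299.36; payment $3,730.14; balance $2,569.22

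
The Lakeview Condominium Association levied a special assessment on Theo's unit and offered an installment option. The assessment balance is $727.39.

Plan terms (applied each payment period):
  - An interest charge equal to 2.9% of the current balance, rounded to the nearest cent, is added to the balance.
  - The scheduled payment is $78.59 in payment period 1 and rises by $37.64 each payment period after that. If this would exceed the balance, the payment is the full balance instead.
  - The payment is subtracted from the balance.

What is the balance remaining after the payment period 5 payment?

Payment period 1: opening $727.39; interest $21.09 → $748.48; payment $78.59; balance $669.89
Payment period 2: opening $669.89; interest $19.43 → $689.32; payment $116.23; balance $573.09
Payment period 3: opening $573.09; interest $16.62 → $589.71; payment $153.87; balance $435.84
Payment period 4: opening $435.84; interest $12.64 → $448.48; payment $191.51; balance $256.97
Payment period 5: opening $256.97; interest $7.45 → $264.42; payment $229.15; balance $35.27

$35.27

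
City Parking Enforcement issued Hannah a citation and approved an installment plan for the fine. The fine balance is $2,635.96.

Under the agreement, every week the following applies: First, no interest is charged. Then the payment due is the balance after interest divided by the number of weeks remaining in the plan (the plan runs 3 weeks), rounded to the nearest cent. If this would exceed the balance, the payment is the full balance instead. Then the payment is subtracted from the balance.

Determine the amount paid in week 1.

$878.65

# | Opening | Payment | End bal
1 | $2,635.96 | $878.65 | $1,757.31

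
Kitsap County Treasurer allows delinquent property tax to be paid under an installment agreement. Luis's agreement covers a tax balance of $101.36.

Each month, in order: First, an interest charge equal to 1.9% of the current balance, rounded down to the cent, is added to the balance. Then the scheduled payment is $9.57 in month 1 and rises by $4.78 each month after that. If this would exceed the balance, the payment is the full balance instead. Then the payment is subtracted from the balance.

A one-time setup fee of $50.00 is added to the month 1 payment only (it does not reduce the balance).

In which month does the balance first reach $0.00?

Month 1: opening $101.36; interest $1.92 → $103.28; payment $9.57 (+ $50.00 fee); balance $93.71
Month 2: opening $93.71; interest $1.78 → $95.49; payment $14.35; balance $81.14
Month 3: opening $81.14; interest $1.54 → $82.68; payment $19.13; balance $63.55
Month 4: opening $63.55; interest $1.20 → $64.75; payment $23.91; balance $40.84
Month 5: opening $40.84; interest $0.77 → $41.61; payment $28.69; balance $12.92
Month 6: opening $12.92; interest $0.24 → $13.16; payment $13.16; balance $0.00
Balance reaches $0.00 in month 6.

6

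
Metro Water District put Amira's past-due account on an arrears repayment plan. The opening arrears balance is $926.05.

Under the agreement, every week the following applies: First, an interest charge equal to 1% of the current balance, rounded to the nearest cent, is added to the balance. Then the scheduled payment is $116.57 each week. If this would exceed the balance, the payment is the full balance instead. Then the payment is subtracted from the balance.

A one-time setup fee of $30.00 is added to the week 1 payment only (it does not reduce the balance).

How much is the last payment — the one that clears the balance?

$37.29

Week 1: opening $926.05; interest $9.26 → $935.31; payment $116.57 (+ $30.00 fee); balance $818.74
Week 2: opening $818.74; interest $8.19 → $826.93; payment $116.57; balance $710.36
Week 3: opening $710.36; interest $7.10 → $717.46; payment $116.57; balance $600.89
Week 4: opening $600.89; interest $6.01 → $606.90; payment $116.57; balance $490.33
Week 5: opening $490.33; interest $4.90 → $495.23; payment $116.57; balance $378.66
Week 6: opening $378.66; interest $3.79 → $382.45; payment $116.57; balance $265.88
Week 7: opening $265.88; interest $2.66 → $268.54; payment $116.57; balance $151.97
Week 8: opening $151.97; interest $1.52 → $153.49; payment $116.57; balance $36.92
Week 9: opening $36.92; interest $0.37 → $37.29; payment $37.29; balance $0.00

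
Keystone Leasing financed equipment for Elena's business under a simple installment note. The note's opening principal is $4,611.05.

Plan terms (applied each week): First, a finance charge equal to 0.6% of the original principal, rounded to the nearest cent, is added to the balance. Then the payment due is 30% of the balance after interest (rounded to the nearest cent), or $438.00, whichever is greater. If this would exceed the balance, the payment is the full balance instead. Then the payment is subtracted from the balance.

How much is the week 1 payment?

Week 1: $4,611.05 +$27.67 interest = $4,638.72; pay $1,391.62 → $3,247.10

$1,391.62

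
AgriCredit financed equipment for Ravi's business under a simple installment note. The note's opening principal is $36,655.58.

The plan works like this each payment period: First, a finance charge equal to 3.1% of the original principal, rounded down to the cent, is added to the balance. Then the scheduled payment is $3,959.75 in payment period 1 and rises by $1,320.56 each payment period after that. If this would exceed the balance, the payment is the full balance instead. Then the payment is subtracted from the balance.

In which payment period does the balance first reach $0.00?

Payment period 1: $36,655.58 +$1,136.32 interest = $37,791.90; pay $3,959.75 → $33,832.15
Payment period 2: $33,832.15 +$1,136.32 interest = $34,968.47; pay $5,280.31 → $29,688.16
Payment period 3: $29,688.16 +$1,136.32 interest = $30,824.48; pay $6,600.87 → $24,223.61
Payment period 4: $24,223.61 +$1,136.32 interest = $25,359.93; pay $7,921.43 → $17,438.50
Payment period 5: $17,438.50 +$1,136.32 interest = $18,574.82; pay $9,241.99 → $9,332.83
Payment period 6: $9,332.83 +$1,136.32 interest = $10,469.15; pay $10,469.15 → $0.00
Balance reaches $0.00 in payment period 6.

6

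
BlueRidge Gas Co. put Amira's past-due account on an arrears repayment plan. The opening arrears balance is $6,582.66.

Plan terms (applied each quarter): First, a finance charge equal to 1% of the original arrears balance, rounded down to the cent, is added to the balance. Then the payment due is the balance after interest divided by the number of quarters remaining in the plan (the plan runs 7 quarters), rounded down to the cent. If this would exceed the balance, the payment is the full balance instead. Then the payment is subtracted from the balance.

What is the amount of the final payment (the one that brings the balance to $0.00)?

Quarter 1: opening $6,582.66; interest $65.82 → $6,648.48; payment $949.78; balance $5,698.70
Quarter 2: opening $5,698.70; interest $65.82 → $5,764.52; payment $960.75; balance $4,803.77
Quarter 3: opening $4,803.77; interest $65.82 → $4,869.59; payment $973.91; balance $3,895.68
Quarter 4: opening $3,895.68; interest $65.82 → $3,961.50; payment $990.37; balance $2,971.13
Quarter 5: opening $2,971.13; interest $65.82 → $3,036.95; payment $1,012.31; balance $2,024.64
Quarter 6: opening $2,024.64; interest $65.82 → $2,090.46; payment $1,045.23; balance $1,045.23
Quarter 7: opening $1,045.23; interest $65.82 → $1,111.05; payment $1,111.05; balance $0.00

$1,111.05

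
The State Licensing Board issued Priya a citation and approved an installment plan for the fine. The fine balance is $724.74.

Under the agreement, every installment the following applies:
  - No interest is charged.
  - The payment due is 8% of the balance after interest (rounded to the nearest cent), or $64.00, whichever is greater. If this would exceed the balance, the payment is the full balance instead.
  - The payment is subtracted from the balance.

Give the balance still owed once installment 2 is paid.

Installment 1: opening $724.74; payment $64.00; balance $660.74
Installment 2: opening $660.74; payment $64.00; balance $596.74

$596.74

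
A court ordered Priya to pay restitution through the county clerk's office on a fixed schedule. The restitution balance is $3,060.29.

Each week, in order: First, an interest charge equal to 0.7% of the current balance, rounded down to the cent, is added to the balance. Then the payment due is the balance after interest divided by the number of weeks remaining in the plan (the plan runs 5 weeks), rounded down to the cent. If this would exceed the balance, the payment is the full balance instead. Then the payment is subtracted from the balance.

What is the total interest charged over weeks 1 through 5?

Week 1: opening $3,060.29; interest $21.42 → $3,081.71; payment $616.34; balance $2,465.37
Week 2: opening $2,465.37; interest $17.25 → $2,482.62; payment $620.65; balance $1,861.97
Week 3: opening $1,861.97; interest $13.03 → $1,875.00; payment $625.00; balance $1,250.00
Week 4: opening $1,250.00; interest $8.75 → $1,258.75; payment $629.37; balance $629.38
Week 5: opening $629.38; interest $4.40 → $633.78; payment $633.78; balance $0.00
Total interest: $21.42 + $17.25 + $13.03 + $8.75 + $4.40 = $64.85

$64.85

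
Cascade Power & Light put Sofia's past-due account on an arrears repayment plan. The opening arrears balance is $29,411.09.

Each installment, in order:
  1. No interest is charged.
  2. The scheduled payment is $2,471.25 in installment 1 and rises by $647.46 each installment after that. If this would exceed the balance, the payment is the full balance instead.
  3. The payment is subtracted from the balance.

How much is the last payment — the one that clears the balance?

Installment 1: $29,411.09 − $2,471.25 → $26,939.84
Installment 2: $26,939.84 − $3,118.71 → $23,821.13
Installment 3: $23,821.13 − $3,766.17 → $20,054.96
Installment 4: $20,054.96 − $4,413.63 → $15,641.33
Installment 5: $15,641.33 − $5,061.09 → $10,580.24
Installment 6: $10,580.24 − $5,708.55 → $4,871.69
Installment 7: $4,871.69 − $4,871.69 → $0.00

$4,871.69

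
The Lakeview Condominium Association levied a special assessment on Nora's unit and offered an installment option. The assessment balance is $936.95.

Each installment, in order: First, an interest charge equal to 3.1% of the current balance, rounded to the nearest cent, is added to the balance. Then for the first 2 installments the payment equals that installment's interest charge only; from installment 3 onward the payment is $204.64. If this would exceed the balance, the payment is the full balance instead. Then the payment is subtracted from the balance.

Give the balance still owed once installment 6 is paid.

# | Opening | Interest | Payment | End bal
1 | $936.95 | $29.05 | $29.05 | $936.95
2 | $936.95 | $29.05 | $29.05 | $936.95
3 | $936.95 | $29.05 | $204.64 | $761.36
4 | $761.36 | $23.60 | $204.64 | $580.32
5 | $580.32 | $17.99 | $204.64 | $393.67
6 | $393.67 | $12.20 | $204.64 | $201.23

$201.23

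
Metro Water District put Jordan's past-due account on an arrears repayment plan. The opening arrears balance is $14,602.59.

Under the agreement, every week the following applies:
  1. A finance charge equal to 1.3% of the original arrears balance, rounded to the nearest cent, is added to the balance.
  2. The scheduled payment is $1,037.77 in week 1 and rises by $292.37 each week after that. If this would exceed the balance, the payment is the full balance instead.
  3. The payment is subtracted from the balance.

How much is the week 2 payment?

$1,330.14

Week 1: opening $14,602.59; interest $189.83 → $14,792.42; payment $1,037.77; balance $13,754.65
Week 2: opening $13,754.65; interest $189.83 → $13,944.48; payment $1,330.14; balance $12,614.34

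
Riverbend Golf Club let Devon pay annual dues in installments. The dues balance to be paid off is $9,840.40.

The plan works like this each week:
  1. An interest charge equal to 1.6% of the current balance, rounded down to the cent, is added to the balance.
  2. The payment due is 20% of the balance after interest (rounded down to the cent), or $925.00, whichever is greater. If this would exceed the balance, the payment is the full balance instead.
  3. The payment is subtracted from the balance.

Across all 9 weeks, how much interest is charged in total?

$678.30

Week 1: opening $9,840.40; interest $157.44 → $9,997.84; payment $1,999.56; balance $7,998.28
Week 2: opening $7,998.28; interest $127.97 → $8,126.25; payment $1,625.25; balance $6,501.00
Week 3: opening $6,501.00; interest $104.01 → $6,605.01; payment $1,321.00; balance $5,284.01
Week 4: opening $5,284.01; interest $84.54 → $5,368.55; payment $1,073.71; balance $4,294.84
Week 5: opening $4,294.84; interest $68.71 → $4,363.55; payment $925.00; balance $3,438.55
Week 6: opening $3,438.55; interest $55.01 → $3,493.56; payment $925.00; balance $2,568.56
Week 7: opening $2,568.56; interest $41.09 → $2,609.65; payment $925.00; balance $1,684.65
Week 8: opening $1,684.65; interest $26.95 → $1,711.60; payment $925.00; balance $786.60
Week 9: opening $786.60; interest $12.58 → $799.18; payment $799.18; balance $0.00
Total interest: $157.44 + $127.97 + $104.01 + $84.54 + $68.71 + $55.01 + $41.09 + $26.95 + $12.58 = $678.30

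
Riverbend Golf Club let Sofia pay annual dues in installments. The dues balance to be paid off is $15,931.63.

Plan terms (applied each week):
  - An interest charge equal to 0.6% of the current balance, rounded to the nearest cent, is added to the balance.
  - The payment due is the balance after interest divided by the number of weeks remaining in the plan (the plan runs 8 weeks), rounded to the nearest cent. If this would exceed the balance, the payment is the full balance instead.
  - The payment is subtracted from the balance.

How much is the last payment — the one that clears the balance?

$2,089.07

Week 1: opening $15,931.63; interest $95.59 → $16,027.22; payment $2,003.40; balance $14,023.82
Week 2: opening $14,023.82; interest $84.14 → $14,107.96; payment $2,015.42; balance $12,092.54
Week 3: opening $12,092.54; interest $72.56 → $12,165.10; payment $2,027.52; balance $10,137.58
Week 4: opening $10,137.58; interest $60.83 → $10,198.41; payment $2,039.68; balance $8,158.73
Week 5: opening $8,158.73; interest $48.95 → $8,207.68; payment $2,051.92; balance $6,155.76
Week 6: opening $6,155.76; interest $36.93 → $6,192.69; payment $2,064.23; balance $4,128.46
Week 7: opening $4,128.46; interest $24.77 → $4,153.23; payment $2,076.62; balance $2,076.61
Week 8: opening $2,076.61; interest $12.46 → $2,089.07; payment $2,089.07; balance $0.00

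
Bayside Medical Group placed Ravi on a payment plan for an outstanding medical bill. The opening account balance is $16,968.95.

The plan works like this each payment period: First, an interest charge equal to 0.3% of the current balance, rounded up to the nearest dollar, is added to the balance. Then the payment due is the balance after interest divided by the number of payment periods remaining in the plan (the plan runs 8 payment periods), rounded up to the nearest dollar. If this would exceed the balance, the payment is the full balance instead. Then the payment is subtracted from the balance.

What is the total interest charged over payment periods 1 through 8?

$234.00

# | Opening | Interest | Payment | End bal
1 | $16,968.95 | $51.00 | $2,128.00 | $14,891.95
2 | $14,891.95 | $45.00 | $2,134.00 | $12,802.95
3 | $12,802.95 | $39.00 | $2,141.00 | $10,700.95
4 | $10,700.95 | $33.00 | $2,147.00 | $8,586.95
5 | $8,586.95 | $26.00 | $2,154.00 | $6,458.95
6 | $6,458.95 | $20.00 | $2,160.00 | $4,318.95
7 | $4,318.95 | $13.00 | $2,166.00 | $2,165.95
8 | $2,165.95 | $7.00 | $2,172.95 | $0.00
Total interest: $51.00 + $45.00 + $39.00 + $33.00 + $26.00 + $20.00 + $13.00 + $7.00 = $234.00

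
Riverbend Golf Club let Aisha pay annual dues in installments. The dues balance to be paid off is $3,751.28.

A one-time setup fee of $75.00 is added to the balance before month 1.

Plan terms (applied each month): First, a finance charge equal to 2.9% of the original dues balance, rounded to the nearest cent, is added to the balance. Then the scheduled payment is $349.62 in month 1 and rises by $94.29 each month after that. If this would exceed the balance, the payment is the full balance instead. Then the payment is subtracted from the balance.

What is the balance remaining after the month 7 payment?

$160.38

Month 1: opening $3,826.28; interest $108.79 → $3,935.07; payment $349.62; balance $3,585.45
Month 2: opening $3,585.45; interest $108.79 → $3,694.24; payment $443.91; balance $3,250.33
Month 3: opening $3,250.33; interest $108.79 → $3,359.12; payment $538.20; balance $2,820.92
Month 4: opening $2,820.92; interest $108.79 → $2,929.71; payment $632.49; balance $2,297.22
Month 5: opening $2,297.22; interest $108.79 → $2,406.01; payment $726.78; balance $1,679.23
Month 6: opening $1,679.23; interest $108.79 → $1,788.02; payment $821.07; balance $966.95
Month 7: opening $966.95; interest $108.79 → $1,075.74; payment $915.36; balance $160.38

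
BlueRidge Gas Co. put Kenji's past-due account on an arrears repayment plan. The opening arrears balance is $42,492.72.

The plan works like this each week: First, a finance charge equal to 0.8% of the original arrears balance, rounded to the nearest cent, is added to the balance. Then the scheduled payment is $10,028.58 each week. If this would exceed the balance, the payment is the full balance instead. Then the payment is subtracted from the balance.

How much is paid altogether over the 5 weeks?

Week 1: $42,492.72 +$339.94 interest = $42,832.66; pay $10,028.58 → $32,804.08
Week 2: $32,804.08 +$339.94 interest = $33,144.02; pay $10,028.58 → $23,115.44
Week 3: $23,115.44 +$339.94 interest = $23,455.38; pay $10,028.58 → $13,426.80
Week 4: $13,426.80 +$339.94 interest = $13,766.74; pay $10,028.58 → $3,738.16
Week 5: $3,738.16 +$339.94 interest = $4,078.10; pay $4,078.10 → $0.00
Total paid: $44,192.42

$44,192.42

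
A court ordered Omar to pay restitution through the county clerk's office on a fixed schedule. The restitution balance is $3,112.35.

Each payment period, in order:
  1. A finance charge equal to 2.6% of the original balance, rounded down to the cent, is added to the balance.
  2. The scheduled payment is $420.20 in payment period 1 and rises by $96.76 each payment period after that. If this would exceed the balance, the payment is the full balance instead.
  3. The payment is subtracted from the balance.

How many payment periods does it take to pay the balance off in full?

Payment period 1: $3,112.35 +$80.92 interest = $3,193.27; pay $420.20 → $2,773.07
Payment period 2: $2,773.07 +$80.92 interest = $2,853.99; pay $516.96 → $2,337.03
Payment period 3: $2,337.03 +$80.92 interest = $2,417.95; pay $613.72 → $1,804.23
Payment period 4: $1,804.23 +$80.92 interest = $1,885.15; pay $710.48 → $1,174.67
Payment period 5: $1,174.67 +$80.92 interest = $1,255.59; pay $807.24 → $448.35
Payment period 6: $448.35 +$80.92 interest = $529.27; pay $529.27 → $0.00
Balance reaches $0.00 in payment period 6.

6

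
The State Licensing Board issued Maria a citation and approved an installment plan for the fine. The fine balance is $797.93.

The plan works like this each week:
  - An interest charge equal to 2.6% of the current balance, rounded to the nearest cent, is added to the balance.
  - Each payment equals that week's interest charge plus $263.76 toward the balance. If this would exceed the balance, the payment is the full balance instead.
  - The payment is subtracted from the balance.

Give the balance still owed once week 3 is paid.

$6.65

Week 1: opening $797.93; interest $20.75 → $818.68; payment $284.51; balance $534.17
Week 2: opening $534.17; interest $13.89 → $548.06; payment $277.65; balance $270.41
Week 3: opening $270.41; interest $7.03 → $277.44; payment $270.79; balance $6.65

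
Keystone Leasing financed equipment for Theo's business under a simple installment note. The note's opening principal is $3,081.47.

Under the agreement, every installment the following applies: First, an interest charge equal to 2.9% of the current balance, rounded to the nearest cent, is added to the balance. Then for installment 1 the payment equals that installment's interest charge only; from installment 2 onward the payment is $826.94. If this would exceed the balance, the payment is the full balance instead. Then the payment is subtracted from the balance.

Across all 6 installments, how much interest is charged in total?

$315.97

# | Opening | Interest | Payment | End bal
1 | $3,081.47 | $89.36 | $89.36 | $3,081.47
2 | $3,081.47 | $89.36 | $826.94 | $2,343.89
3 | $2,343.89 | $67.97 | $826.94 | $1,584.92
4 | $1,584.92 | $45.96 | $826.94 | $803.94
5 | $803.94 | $23.31 | $826.94 | $0.31
6 | $0.31 | $0.01 | $0.32 | $0.00
Total interest: $89.36 + $89.36 + $67.97 + $45.96 + $23.31 + $0.01 = $315.97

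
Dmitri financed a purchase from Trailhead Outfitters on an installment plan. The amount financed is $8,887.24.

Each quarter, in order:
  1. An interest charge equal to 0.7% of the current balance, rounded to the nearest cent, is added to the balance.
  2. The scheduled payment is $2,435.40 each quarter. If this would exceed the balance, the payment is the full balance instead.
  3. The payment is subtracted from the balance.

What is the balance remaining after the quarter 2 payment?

Quarter 1: $8,887.24 +$62.21 interest = $8,949.45; pay $2,435.40 → $6,514.05
Quarter 2: $6,514.05 +$45.60 interest = $6,559.65; pay $2,435.40 → $4,124.25

$4,124.25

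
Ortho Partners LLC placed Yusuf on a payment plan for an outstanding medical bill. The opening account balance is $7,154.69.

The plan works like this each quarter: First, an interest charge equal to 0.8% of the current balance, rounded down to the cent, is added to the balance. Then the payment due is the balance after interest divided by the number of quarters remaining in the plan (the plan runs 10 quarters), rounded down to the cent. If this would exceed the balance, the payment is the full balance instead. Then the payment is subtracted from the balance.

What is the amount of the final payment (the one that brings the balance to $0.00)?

Quarter 1: $7,154.69 +$57.23 interest = $7,211.92; pay $721.19 → $6,490.73
Quarter 2: $6,490.73 +$51.92 interest = $6,542.65; pay $726.96 → $5,815.69
Quarter 3: $5,815.69 +$46.52 interest = $5,862.21; pay $732.77 → $5,129.44
Quarter 4: $5,129.44 +$41.03 interest = $5,170.47; pay $738.63 → $4,431.84
Quarter 5: $4,431.84 +$35.45 interest = $4,467.29; pay $744.54 → $3,722.75
Quarter 6: $3,722.75 +$29.78 interest = $3,752.53; pay $750.50 → $3,002.03
Quarter 7: $3,002.03 +$24.01 interest = $3,026.04; pay $756.51 → $2,269.53
Quarter 8: $2,269.53 +$18.15 interest = $2,287.68; pay $762.56 → $1,525.12
Quarter 9: $1,525.12 +$12.20 interest = $1,537.32; pay $768.66 → $768.66
Quarter 10: $768.66 +$6.14 interest = $774.80; pay $774.80 → $0.00

$774.80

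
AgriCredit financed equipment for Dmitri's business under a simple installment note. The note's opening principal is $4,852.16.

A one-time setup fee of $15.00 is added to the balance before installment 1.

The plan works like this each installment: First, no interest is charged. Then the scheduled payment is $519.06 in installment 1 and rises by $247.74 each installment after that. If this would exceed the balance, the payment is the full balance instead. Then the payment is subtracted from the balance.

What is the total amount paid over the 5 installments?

# | Opening | Payment | End bal
1 | $4,867.16 | $519.06 | $4,348.10
2 | $4,348.10 | $766.80 | $3,581.30
3 | $3,581.30 | $1,014.54 | $2,566.76
4 | $2,566.76 | $1,262.28 | $1,304.48
5 | $1,304.48 | $1,304.48 | $0.00
Total paid: $4,867.16

$4,867.16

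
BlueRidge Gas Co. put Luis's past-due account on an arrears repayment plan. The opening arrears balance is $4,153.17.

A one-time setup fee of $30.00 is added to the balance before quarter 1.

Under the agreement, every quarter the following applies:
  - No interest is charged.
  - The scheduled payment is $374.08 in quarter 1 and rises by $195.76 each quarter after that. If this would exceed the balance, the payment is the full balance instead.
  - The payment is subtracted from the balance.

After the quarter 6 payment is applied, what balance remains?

# | Opening | Payment | End bal
1 | $4,183.17 | $374.08 | $3,809.09
2 | $3,809.09 | $569.84 | $3,239.25
3 | $3,239.25 | $765.60 | $2,473.65
4 | $2,473.65 | $961.36 | $1,512.29
5 | $1,512.29 | $1,157.12 | $355.17
6 | $355.17 | $355.17 | $0.00

$0.00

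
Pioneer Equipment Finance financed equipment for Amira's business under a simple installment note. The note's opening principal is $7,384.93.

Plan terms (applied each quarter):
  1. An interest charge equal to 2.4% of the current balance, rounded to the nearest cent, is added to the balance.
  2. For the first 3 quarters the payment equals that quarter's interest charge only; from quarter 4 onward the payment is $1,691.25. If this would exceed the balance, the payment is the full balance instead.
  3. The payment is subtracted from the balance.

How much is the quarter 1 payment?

Quarter 1: opening $7,384.93; interest $177.24 → $7,562.17; payment $177.24; balance $7,384.93

$177.24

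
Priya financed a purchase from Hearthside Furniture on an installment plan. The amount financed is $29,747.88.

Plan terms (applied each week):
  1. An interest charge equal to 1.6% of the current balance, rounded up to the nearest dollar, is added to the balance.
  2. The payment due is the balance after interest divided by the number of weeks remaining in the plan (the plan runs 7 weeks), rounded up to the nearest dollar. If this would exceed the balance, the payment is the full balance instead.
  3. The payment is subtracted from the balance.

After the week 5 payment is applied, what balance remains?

$9,201.88

Week 1: opening $29,747.88; interest $476.00 → $30,223.88; payment $4,318.00; balance $25,905.88
Week 2: opening $25,905.88; interest $415.00 → $26,320.88; payment $4,387.00; balance $21,933.88
Week 3: opening $21,933.88; interest $351.00 → $22,284.88; payment $4,457.00; balance $17,827.88
Week 4: opening $17,827.88; interest $286.00 → $18,113.88; payment $4,529.00; balance $13,584.88
Week 5: opening $13,584.88; interest $218.00 → $13,802.88; payment $4,601.00; balance $9,201.88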